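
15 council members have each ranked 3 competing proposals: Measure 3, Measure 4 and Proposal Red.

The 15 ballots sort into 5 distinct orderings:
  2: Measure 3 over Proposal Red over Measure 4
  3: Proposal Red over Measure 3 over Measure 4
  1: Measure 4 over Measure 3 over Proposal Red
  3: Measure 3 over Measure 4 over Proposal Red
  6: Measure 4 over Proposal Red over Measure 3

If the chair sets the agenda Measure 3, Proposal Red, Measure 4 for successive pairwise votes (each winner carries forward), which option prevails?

Measure 4

Round 1: Measure 3 vs Proposal Red — 6–9, Proposal Red advances.
Round 2: Proposal Red vs Measure 4 — 5–10, Measure 4 advances.
The agenda winner is Measure 4.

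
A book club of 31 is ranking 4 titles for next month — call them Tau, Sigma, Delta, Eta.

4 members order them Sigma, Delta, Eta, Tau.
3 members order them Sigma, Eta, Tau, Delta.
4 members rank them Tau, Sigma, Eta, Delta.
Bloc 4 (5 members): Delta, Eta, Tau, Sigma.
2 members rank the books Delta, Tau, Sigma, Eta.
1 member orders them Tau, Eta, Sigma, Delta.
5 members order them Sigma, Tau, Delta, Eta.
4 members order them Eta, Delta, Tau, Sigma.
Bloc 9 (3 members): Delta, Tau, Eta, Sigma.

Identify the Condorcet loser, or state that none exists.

none

Pairwise majorities:
Tau vs Sigma: Tau preferred on 4+5+2+1+4+3 = 19 ballots; Tau wins 19–12.
Tau–Delta: Delta 18–13.
Tau vs Eta: Tau is ranked higher on 4+2+1+5+3 = 15 ballots, Eta on 16. Eta wins 16–15.
Sigma–Delta: Sigma 17–14.
Sigma vs Eta: Sigma, 18–13.
Delta vs Eta: 19 to 12, Delta.
No book is winless: Tau beats Sigma; Sigma beats Delta; Delta beats Tau; Eta beats Tau. There is no Condorcet loser.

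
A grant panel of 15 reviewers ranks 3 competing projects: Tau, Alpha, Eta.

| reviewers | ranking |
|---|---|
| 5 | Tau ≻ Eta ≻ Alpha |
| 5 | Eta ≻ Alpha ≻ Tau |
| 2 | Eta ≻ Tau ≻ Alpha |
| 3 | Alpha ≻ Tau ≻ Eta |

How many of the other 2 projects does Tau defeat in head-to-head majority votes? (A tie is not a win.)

Tau against each rival (15 reviewers):
Tau vs Alpha: Alpha, 8–7.
Tau vs Eta: Tau is ranked higher on 5+3 = 8 ballots, Eta on 7. Tau wins 8–7.
Tau beats Eta; loses to Alpha — 1 pairwise win.

1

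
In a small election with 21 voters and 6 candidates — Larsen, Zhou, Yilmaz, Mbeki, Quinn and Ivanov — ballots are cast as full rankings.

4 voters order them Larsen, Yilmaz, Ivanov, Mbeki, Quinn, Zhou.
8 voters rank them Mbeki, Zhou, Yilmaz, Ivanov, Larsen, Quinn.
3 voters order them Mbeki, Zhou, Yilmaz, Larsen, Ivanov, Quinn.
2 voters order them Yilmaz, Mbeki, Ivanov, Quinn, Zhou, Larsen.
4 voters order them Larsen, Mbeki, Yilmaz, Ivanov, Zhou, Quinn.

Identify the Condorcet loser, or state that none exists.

Head-to-head results (21 voters):
Larsen vs Zhou: Larsen preferred on 4+4 = 8 ballots; Zhou wins 13–8.
Larsen vs Yilmaz: Larsen preferred on 4+4 = 8 ballots; Yilmaz wins 13–8.
Larsen vs Mbeki: Larsen preferred on 4+4 = 8 ballots; Mbeki wins 13–8.
Larsen–Quinn: Larsen 19–2.
Larsen vs Ivanov: 11 to 10, Larsen.
Zhou vs Yilmaz: Zhou preferred on 8+3 = 11 ballots; Zhou wins 11–10.
Zhou–Mbeki: Mbeki 21–0.
Zhou vs Quinn: Zhou wins 15–6.
Zhou vs Ivanov: Zhou, 11–10.
Yilmaz vs Mbeki: Mbeki wins 15–6.
Yilmaz vs Quinn: Yilmaz wins 21–0.
Yilmaz vs Ivanov: 21 to 0, Yilmaz.
Mbeki vs Quinn: Mbeki is ranked higher on 4+8+3+2+4 = 21 ballots, Quinn on 0. Mbeki wins 21–0.
Mbeki–Ivanov: Mbeki 17–4.
Quinn vs Ivanov: Ivanov, 21–0.
Only Quinn has no wins; Quinn is the Condorcet loser.

Quinn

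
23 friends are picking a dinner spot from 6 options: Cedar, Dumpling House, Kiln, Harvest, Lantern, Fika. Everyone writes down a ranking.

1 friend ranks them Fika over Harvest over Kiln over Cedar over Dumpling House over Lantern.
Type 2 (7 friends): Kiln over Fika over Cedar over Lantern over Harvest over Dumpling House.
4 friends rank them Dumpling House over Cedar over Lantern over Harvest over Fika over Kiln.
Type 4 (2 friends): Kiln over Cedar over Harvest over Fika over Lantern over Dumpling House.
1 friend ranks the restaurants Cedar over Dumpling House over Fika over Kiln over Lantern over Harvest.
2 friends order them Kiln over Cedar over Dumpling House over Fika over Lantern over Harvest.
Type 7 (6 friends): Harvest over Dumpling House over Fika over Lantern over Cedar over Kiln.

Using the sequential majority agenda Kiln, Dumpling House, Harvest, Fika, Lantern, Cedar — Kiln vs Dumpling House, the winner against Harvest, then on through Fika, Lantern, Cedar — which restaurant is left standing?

Round 1: Kiln vs Dumpling House — 12–11, Kiln advances.
Round 2: Kiln vs Harvest — 12–11, Kiln advances.
Round 3: Kiln vs Fika — 11–12, Fika advances.
Round 4: Fika vs Lantern — 19–4, Fika advances.
Round 5: Fika vs Cedar — 14–9, Fika advances.
Fika survives the agenda.

Fika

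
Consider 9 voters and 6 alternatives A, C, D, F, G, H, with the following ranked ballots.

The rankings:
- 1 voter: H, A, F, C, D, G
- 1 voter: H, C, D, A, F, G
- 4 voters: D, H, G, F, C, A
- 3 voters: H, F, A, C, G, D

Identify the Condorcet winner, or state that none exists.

H

Pairwise majorities:
A vs C: A preferred on 1+3 = 4 ballots; C wins 5–4.
A vs D: 1+3 = 4 for A, 5 for D — D by 5–4.
A–F: F 7–2.
A vs G: 5 to 4, A.
A vs H: A preferred on 0 ballots; H wins 9–0.
C–D: C 5–4.
C vs F: 1 to 8, F.
C vs G: C, 5–4.
C vs H: H wins 9–0.
D–F: D 5–4.
D vs G: D wins 6–3.
D vs H: 4 for D, 5 for H — H by 5–4.
F vs G: 1+1+3 = 5 for F, 4 for G — F by 5–4.
F–H: H 9–0.
G vs H: 0 for G, 9 for H — H by 9–0.
H wins every pairwise contest, so H is the Condorcet winner.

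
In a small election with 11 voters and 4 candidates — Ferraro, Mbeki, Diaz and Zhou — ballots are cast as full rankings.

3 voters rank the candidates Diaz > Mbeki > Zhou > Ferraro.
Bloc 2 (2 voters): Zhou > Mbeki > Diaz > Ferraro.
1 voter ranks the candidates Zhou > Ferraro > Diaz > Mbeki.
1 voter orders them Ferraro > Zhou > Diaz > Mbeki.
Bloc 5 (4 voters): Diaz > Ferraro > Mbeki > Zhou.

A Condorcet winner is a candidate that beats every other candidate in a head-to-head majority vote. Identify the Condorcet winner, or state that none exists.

Diaz

Check each pair by majority over 11 ballots:
Ferraro–Mbeki: Ferraro 6–5.
Ferraro–Diaz: Diaz 9–2.
Ferraro vs Zhou: Zhou, 6–5.
Mbeki–Diaz: Diaz 9–2.
Mbeki–Zhou: Mbeki 7–4.
Diaz–Zhou: Diaz 7–4.
Diaz beats each of Ferraro, Mbeki, Zhou — Diaz is the Condorcet winner.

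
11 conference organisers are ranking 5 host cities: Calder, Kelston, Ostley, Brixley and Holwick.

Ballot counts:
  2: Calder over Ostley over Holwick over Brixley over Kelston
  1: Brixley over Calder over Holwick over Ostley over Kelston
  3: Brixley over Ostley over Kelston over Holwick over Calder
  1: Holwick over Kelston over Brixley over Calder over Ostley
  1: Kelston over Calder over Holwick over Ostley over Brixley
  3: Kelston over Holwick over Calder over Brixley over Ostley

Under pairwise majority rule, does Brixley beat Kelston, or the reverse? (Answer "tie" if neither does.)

Brixley

Ballots ranking Brixley above Kelston: 2 + 1 + 3 = 6.
Ballots ranking Kelston above Brixley: 11 − 6 = 5.
Brixley wins the head-to-head 6–5.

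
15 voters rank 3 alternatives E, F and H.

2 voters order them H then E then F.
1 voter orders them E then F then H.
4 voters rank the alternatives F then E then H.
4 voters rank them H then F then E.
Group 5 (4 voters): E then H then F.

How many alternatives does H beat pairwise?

H against each rival (15 voters):
H vs E: E, 9–6.
H–F: H 10–5.
H beats F; loses to E — 1 pairwise win.

1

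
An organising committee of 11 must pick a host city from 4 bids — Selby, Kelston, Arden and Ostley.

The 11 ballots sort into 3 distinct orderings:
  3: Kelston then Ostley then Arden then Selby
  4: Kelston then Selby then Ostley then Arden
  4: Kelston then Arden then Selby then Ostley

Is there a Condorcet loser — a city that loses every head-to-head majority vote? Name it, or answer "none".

Pairwise majorities:
Selby vs Kelston: Kelston wins 11–0.
Selby vs Arden: Arden, 7–4.
Selby vs Ostley: Selby is ranked higher on 4+4 = 8 ballots, Ostley on 3. Selby wins 8–3.
Kelston vs Arden: Kelston wins 11–0.
Kelston vs Ostley: Kelston is ranked higher on 3+4+4 = 11 ballots, Ostley on 0. Kelston wins 11–0.
Arden vs Ostley: Arden is ranked higher on 4 ballots, Ostley on 7. Ostley wins 7–4.
No city is winless: Selby beats Ostley; Kelston beats Selby; Arden beats Selby; Ostley beats Arden. There is no Condorcet loser.

none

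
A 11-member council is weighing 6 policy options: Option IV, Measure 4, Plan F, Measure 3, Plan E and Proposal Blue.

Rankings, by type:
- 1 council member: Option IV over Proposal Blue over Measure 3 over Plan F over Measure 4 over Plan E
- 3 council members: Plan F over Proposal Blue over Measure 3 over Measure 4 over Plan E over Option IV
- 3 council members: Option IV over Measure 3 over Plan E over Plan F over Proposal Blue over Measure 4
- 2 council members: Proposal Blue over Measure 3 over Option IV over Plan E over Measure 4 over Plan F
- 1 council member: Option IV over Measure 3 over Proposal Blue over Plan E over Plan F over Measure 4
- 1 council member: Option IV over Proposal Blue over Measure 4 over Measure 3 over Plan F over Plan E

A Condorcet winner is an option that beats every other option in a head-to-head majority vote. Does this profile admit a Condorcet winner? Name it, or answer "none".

Option IV

Head-to-head results (11 council members):
Option IV vs Measure 4: 8 to 3, Option IV.
Option IV vs Plan F: 1+3+2+1+1 = 8 for Option IV, 3 for Plan F — Option IV by 8–3.
Option IV vs Measure 3: 1+3+1+1 = 6 for Option IV, 5 for Measure 3 — Option IV by 6–5.
Option IV vs Plan E: Option IV preferred on 1+3+2+1+1 = 8 ballots; Option IV wins 8–3.
Option IV vs Proposal Blue: 1+3+1+1 = 6 for Option IV, 5 for Proposal Blue — Option IV by 6–5.
Measure 4 vs Plan F: 3 to 8, Plan F.
Measure 4 vs Measure 3: 1 for Measure 4, 10 for Measure 3 — Measure 3 by 10–1.
Measure 4 vs Plan E: 5 to 6, Plan E.
Measure 4 vs Proposal Blue: 0 to 11, Proposal Blue.
Plan F vs Measure 3: 3 to 8, Measure 3.
Plan F vs Plan E: Plan F preferred on 1+3+1 = 5 ballots; Plan E wins 6–5.
Plan F vs Proposal Blue: 3+3 = 6 for Plan F, 5 for Proposal Blue — Plan F by 6–5.
Measure 3 vs Plan E: Measure 3 preferred on 1+3+3+2+1+1 = 11 ballots; Measure 3 wins 11–0.
Measure 3 vs Proposal Blue: Measure 3 preferred on 3+1 = 4 ballots; Proposal Blue wins 7–4.
Plan E vs Proposal Blue: Plan E is ranked higher on 3 ballots, Proposal Blue on 8. Proposal Blue wins 8–3.
Option IV defeats every rival head-to-head and is the Condorcet winner.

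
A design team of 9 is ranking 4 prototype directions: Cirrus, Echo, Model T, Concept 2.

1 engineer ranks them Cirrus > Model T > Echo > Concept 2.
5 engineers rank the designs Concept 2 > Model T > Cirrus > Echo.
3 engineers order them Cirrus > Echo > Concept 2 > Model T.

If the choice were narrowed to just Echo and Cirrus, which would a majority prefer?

No ballot ranks Echo above Cirrus: 0.
Ballots ranking Cirrus above Echo: 9 − 0 = 9.
Cirrus wins the head-to-head 9–0.

Cirrus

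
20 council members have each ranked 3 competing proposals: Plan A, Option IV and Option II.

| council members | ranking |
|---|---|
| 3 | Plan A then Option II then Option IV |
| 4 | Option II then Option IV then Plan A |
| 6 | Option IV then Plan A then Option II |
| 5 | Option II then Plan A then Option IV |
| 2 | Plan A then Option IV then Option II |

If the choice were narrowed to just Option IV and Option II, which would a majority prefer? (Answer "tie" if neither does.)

Ballots ranking Option IV above Option II: 6 + 2 = 8.
Ballots ranking Option II above Option IV: 20 − 8 = 12.
Option II wins the head-to-head 12–8.

Option II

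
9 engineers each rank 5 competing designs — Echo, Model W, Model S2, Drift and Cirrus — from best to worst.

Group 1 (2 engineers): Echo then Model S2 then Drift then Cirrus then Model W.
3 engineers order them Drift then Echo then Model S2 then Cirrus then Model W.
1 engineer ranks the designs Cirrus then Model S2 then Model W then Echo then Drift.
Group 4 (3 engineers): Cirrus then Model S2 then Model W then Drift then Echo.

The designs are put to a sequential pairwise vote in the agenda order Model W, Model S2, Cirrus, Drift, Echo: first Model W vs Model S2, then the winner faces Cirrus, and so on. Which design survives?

Round 1: Model W vs Model S2 — 0–9, Model S2 advances.
Round 2: Model S2 vs Cirrus — 5–4, Model S2 advances.
Round 3: Model S2 vs Drift — 6–3, Model S2 advances.
Round 4: Model S2 vs Echo — 4–5, Echo advances.
Echo survives the agenda.

Echo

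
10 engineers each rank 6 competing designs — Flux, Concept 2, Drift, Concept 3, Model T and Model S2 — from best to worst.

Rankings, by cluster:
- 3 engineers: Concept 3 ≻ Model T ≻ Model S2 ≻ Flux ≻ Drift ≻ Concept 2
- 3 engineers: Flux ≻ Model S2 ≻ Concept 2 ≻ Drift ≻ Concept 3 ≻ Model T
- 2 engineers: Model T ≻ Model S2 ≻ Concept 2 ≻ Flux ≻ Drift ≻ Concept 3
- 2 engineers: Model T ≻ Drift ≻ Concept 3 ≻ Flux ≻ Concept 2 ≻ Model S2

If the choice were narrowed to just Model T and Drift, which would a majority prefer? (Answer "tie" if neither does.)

Ballots ranking Model T above Drift: 3 + 2 + 2 = 7.
Ballots ranking Drift above Model T: 10 − 7 = 3.
Model T wins the head-to-head 7–3.

Model T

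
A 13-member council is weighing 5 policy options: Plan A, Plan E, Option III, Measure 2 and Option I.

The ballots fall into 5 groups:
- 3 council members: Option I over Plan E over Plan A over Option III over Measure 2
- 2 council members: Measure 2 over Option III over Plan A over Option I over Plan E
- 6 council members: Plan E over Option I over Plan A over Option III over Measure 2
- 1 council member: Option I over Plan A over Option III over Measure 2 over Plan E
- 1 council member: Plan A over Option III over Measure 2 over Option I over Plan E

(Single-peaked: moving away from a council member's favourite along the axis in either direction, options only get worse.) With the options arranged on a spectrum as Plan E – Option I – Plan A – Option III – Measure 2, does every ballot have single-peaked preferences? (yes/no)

Axis positions: Plan E=1, Option I=2, Plan A=3, Option III=4, Measure 2=5.
Group 1 (peak Option I at position 2): ranking walks positions 2-1-3-4-5, expanding outward from the peak — single-peaked.
Group 2 (peak Measure 2 at position 5): ranking walks positions 5-4-3-2-1, expanding outward from the peak — single-peaked.
Group 3 (peak Plan E at position 1): ranking walks positions 1-2-3-4-5, expanding outward from the peak — single-peaked.
Group 4 (peak Option I at position 2): ranking walks positions 2-3-4-5-1, expanding outward from the peak — single-peaked.
Group 5 (peak Plan A at position 3): ranking walks positions 3-4-5-2-1, expanding outward from the peak — single-peaked.
Every ranking is single-peaked on this axis.

yes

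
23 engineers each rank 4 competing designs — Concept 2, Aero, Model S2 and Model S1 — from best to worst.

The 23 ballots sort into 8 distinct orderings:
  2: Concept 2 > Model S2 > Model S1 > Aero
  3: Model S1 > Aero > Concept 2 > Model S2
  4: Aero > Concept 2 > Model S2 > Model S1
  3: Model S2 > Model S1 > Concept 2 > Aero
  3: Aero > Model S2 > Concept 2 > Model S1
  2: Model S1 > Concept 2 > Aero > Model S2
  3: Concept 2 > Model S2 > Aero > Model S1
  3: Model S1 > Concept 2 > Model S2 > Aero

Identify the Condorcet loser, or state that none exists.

none

Head-to-head results (23 engineers):
Concept 2 vs Aero: Concept 2 is ranked higher on 2+3+2+3+3 = 13 ballots, Aero on 10. Concept 2 wins 13–10.
Concept 2 vs Model S2: 2+3+4+2+3+3 = 17 for Concept 2, 6 for Model S2 — Concept 2 by 17–6.
Concept 2–Model S1: Concept 2 12–11.
Aero vs Model S2: Aero, 12–11.
Aero vs Model S1: 10 to 13, Model S1.
Model S2 vs Model S1: Model S2 preferred on 2+4+3+3+3 = 15 ballots; Model S2 wins 15–8.
Each design has at least one pairwise win (Concept 2 beats Aero; Aero beats Model S2; Model S2 beats Model S1; Model S1 beats Aero) — no Condorcet loser.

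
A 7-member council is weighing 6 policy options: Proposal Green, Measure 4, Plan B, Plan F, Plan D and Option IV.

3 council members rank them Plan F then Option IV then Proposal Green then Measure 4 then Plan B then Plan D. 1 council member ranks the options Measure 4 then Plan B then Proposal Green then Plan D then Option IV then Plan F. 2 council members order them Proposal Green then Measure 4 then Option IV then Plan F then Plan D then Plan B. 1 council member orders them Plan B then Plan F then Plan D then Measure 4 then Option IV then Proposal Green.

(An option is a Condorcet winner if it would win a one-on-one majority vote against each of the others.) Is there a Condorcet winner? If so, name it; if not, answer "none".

Pairwise majorities:
Proposal Green vs Measure 4: 3+2 = 5 for Proposal Green, 2 for Measure 4 — Proposal Green by 5–2.
Proposal Green–Plan B: Proposal Green 5–2.
Proposal Green vs Plan F: Plan F wins 4–3.
Proposal Green–Plan D: Proposal Green 6–1.
Proposal Green–Option IV: Option IV 4–3.
Measure 4 vs Plan B: 6 to 1, Measure 4.
Measure 4 vs Plan F: 1+2 = 3 for Measure 4, 4 for Plan F — Plan F by 4–3.
Measure 4 vs Plan D: Measure 4 wins 6–1.
Measure 4 vs Option IV: Measure 4 preferred on 1+2+1 = 4 ballots; Measure 4 wins 4–3.
Plan B vs Plan F: Plan F, 5–2.
Plan B vs Plan D: 5 to 2, Plan B.
Plan B vs Option IV: Option IV wins 5–2.
Plan F–Plan D: Plan F 6–1.
Plan F vs Option IV: Plan F wins 4–3.
Plan D vs Option IV: Option IV, 5–2.
Plan F beats each of Proposal Green, Measure 4, Plan B, Plan D, Option IV — Plan F is the Condorcet winner.

Plan F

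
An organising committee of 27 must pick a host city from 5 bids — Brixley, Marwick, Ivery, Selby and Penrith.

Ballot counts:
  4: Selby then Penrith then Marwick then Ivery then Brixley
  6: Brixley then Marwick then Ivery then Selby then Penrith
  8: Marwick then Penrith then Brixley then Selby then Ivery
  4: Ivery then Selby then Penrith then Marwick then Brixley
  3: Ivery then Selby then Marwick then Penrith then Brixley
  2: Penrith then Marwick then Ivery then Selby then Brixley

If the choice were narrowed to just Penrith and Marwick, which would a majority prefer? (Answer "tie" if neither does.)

Ballots ranking Penrith above Marwick: 4 + 4 + 2 = 10.
Ballots ranking Marwick above Penrith: 27 − 10 = 17.
Marwick wins the head-to-head 17–10.

Marwick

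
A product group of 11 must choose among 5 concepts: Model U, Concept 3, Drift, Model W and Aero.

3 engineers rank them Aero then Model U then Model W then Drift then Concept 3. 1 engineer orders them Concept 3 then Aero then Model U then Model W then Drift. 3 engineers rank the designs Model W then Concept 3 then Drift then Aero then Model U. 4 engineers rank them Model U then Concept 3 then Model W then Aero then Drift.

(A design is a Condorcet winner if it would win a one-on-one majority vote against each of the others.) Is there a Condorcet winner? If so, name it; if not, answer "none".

none

Pairwise majorities:
Model U vs Concept 3: Model U wins 7–4.
Model U vs Drift: Model U is ranked higher on 3+1+4 = 8 ballots, Drift on 3. Model U wins 8–3.
Model U vs Model W: Model U wins 8–3.
Model U vs Aero: Aero, 7–4.
Concept 3 vs Drift: Concept 3 preferred on 1+3+4 = 8 ballots; Concept 3 wins 8–3.
Concept 3–Model W: Model W 6–5.
Concept 3 vs Aero: 8 to 3, Concept 3.
Drift vs Model W: 0 to 11, Model W.
Drift vs Aero: Aero wins 8–3.
Model W–Aero: Model W 7–4.
Every design loses at least once (Model U loses to Aero; Concept 3 loses to Model U; Drift loses to Model U; Model W loses to Model U; Aero loses to Concept 3). The majority relation contains the cycle Model U → Concept 3 → Aero → Model U, so there is no Condorcet winner.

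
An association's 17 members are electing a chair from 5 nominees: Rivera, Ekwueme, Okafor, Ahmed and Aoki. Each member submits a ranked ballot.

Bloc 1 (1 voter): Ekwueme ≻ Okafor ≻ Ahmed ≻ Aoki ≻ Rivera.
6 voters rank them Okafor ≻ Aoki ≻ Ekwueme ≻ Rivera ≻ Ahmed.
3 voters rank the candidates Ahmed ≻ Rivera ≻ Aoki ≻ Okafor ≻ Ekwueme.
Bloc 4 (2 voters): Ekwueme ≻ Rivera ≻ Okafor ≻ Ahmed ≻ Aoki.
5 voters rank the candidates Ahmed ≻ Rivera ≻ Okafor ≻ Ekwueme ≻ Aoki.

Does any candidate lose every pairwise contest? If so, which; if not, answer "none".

none

Pairwise majorities:
Rivera vs Ekwueme: Ekwueme, 9–8.
Rivera–Okafor: Rivera 10–7.
Rivera vs Ahmed: 6+2 = 8 for Rivera, 9 for Ahmed — Ahmed by 9–8.
Rivera vs Aoki: Rivera wins 10–7.
Ekwueme vs Okafor: Okafor wins 14–3.
Ekwueme vs Ahmed: Ekwueme wins 9–8.
Ekwueme vs Aoki: Aoki wins 9–8.
Okafor vs Ahmed: Okafor wins 9–8.
Okafor–Aoki: Okafor 14–3.
Ahmed vs Aoki: Ahmed, 11–6.
Each candidate has at least one pairwise win (Rivera beats Okafor; Ekwueme beats Rivera; Okafor beats Ekwueme; Ahmed beats Rivera; Aoki beats Ekwueme) — no Condorcet loser.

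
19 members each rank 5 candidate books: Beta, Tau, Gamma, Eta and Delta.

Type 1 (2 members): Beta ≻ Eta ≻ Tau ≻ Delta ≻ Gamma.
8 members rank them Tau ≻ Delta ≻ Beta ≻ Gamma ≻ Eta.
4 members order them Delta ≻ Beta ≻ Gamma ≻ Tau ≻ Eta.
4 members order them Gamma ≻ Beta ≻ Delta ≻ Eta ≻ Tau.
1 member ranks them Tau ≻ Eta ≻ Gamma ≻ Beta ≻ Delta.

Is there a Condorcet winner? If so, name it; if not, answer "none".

none

Check each pair by majority over 19 ballots:
Beta–Tau: Beta 10–9.
Beta–Gamma: Beta 14–5.
Beta–Eta: Beta 18–1.
Beta–Delta: Delta 12–7.
Tau vs Gamma: Tau wins 11–8.
Tau vs Eta: Tau wins 13–6.
Tau–Delta: Tau 11–8.
Gamma vs Eta: Gamma, 16–3.
Gamma–Delta: Delta 14–5.
Eta vs Delta: Delta, 16–3.
No book is unbeaten: Beta loses to Delta; Tau loses to Beta; Gamma loses to Beta; Eta loses to Beta; Delta loses to Tau. In particular Beta → Tau → Delta → Beta is a majority cycle — no Condorcet winner exists.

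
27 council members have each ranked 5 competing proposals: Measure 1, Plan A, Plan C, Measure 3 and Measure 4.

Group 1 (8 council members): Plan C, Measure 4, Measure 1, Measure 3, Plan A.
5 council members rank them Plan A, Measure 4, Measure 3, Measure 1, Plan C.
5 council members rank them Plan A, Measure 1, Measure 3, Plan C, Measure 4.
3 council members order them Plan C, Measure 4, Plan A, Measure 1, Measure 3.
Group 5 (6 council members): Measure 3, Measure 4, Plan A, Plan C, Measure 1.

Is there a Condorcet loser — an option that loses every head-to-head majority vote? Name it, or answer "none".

none

Head-to-head results (27 council members):
Measure 1–Plan A: Plan A 19–8.
Measure 1 vs Plan C: 5+5 = 10 for Measure 1, 17 for Plan C — Plan C by 17–10.
Measure 1 vs Measure 3: Measure 1, 16–11.
Measure 1–Measure 4: Measure 4 22–5.
Plan A vs Plan C: Plan A wins 16–11.
Plan A vs Measure 3: Plan A preferred on 5+5+3 = 13 ballots; Measure 3 wins 14–13.
Plan A vs Measure 4: Measure 4 wins 17–10.
Plan C–Measure 3: Measure 3 16–11.
Plan C vs Measure 4: Plan C, 16–11.
Measure 3 vs Measure 4: Measure 4 wins 16–11.
Each option has at least one pairwise win (Measure 1 beats Measure 3; Plan A beats Measure 1; Plan C beats Measure 1; Measure 3 beats Plan A; Measure 4 beats Measure 1) — no Condorcet loser.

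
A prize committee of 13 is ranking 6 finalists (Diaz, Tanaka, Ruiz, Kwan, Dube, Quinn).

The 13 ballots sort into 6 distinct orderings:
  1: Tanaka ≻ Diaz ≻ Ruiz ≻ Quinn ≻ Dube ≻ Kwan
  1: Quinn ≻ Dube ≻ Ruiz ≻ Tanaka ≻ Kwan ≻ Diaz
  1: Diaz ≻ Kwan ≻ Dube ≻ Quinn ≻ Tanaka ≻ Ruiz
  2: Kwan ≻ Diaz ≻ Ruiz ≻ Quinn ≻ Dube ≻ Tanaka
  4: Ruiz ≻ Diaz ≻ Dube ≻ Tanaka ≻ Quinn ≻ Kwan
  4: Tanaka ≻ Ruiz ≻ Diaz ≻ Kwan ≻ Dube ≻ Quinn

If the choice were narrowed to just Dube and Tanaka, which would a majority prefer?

Dube

Ballots ranking Dube above Tanaka: 1 + 1 + 2 + 4 = 8.
Ballots ranking Tanaka above Dube: 13 − 8 = 5.
Dube wins the head-to-head 8–5.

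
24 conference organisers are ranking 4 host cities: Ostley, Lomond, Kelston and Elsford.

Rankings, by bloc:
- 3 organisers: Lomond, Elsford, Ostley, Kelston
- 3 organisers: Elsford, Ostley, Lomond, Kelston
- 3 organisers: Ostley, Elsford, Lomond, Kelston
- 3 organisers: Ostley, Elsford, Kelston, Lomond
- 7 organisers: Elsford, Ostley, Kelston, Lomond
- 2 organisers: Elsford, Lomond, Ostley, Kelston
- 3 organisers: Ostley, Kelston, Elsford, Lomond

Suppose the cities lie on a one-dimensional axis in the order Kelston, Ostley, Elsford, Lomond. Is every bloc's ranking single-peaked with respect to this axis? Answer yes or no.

yes

Axis positions: Kelston=1, Ostley=2, Elsford=3, Lomond=4.
Bloc 1 (peak Lomond at position 4): ranking walks positions 4-3-2-1, expanding outward from the peak — single-peaked.
Bloc 2 (peak Elsford at position 3): ranking walks positions 3-2-4-1, expanding outward from the peak — single-peaked.
Bloc 3 (peak Ostley at position 2): ranking walks positions 2-3-4-1, expanding outward from the peak — single-peaked.
Bloc 4 (peak Ostley at position 2): ranking walks positions 2-3-1-4, expanding outward from the peak — single-peaked.
Bloc 5 (peak Elsford at position 3): ranking walks positions 3-2-1-4, expanding outward from the peak — single-peaked.
Bloc 6 (peak Elsford at position 3): ranking walks positions 3-4-2-1, expanding outward from the peak — single-peaked.
Bloc 7 (peak Ostley at position 2): ranking walks positions 2-1-3-4, expanding outward from the peak — single-peaked.
Every ranking is single-peaked on this axis.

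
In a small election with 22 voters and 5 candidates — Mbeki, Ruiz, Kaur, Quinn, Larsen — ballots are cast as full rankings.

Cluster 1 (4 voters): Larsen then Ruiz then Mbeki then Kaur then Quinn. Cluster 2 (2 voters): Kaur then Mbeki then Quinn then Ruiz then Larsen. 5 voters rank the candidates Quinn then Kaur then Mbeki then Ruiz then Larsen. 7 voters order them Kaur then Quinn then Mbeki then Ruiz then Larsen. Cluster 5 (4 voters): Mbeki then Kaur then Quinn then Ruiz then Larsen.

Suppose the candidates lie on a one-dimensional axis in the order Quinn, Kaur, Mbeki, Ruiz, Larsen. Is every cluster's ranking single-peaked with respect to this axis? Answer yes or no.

Axis positions: Quinn=1, Kaur=2, Mbeki=3, Ruiz=4, Larsen=5.
Cluster 1 (peak Larsen at position 5): ranking walks positions 5-4-3-2-1, expanding outward from the peak — single-peaked.
Cluster 2 (peak Kaur at position 2): ranking walks positions 2-3-1-4-5, expanding outward from the peak — single-peaked.
Cluster 3 (peak Quinn at position 1): ranking walks positions 1-2-3-4-5, expanding outward from the peak — single-peaked.
Cluster 4 (peak Kaur at position 2): ranking walks positions 2-1-3-4-5, expanding outward from the peak — single-peaked.
Cluster 5 (peak Mbeki at position 3): ranking walks positions 3-2-1-4-5, expanding outward from the peak — single-peaked.
Every ranking is single-peaked on this axis.

yes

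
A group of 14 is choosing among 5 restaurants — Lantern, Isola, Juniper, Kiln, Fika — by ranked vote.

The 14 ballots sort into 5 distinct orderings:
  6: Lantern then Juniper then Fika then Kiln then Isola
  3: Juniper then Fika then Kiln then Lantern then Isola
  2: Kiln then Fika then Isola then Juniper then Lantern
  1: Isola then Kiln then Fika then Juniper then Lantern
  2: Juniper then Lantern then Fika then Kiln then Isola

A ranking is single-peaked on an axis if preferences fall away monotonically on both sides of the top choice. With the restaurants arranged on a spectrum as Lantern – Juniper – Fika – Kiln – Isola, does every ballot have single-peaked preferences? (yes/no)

yes

Axis positions: Lantern=1, Juniper=2, Fika=3, Kiln=4, Isola=5.
Type 1 (peak Lantern at position 1): ranking walks positions 1-2-3-4-5, expanding outward from the peak — single-peaked.
Type 2 (peak Juniper at position 2): ranking walks positions 2-3-4-1-5, expanding outward from the peak — single-peaked.
Type 3 (peak Kiln at position 4): ranking walks positions 4-3-5-2-1, expanding outward from the peak — single-peaked.
Type 4 (peak Isola at position 5): ranking walks positions 5-4-3-2-1, expanding outward from the peak — single-peaked.
Type 5 (peak Juniper at position 2): ranking walks positions 2-1-3-4-5, expanding outward from the peak — single-peaked.
Every ranking is single-peaked on this axis.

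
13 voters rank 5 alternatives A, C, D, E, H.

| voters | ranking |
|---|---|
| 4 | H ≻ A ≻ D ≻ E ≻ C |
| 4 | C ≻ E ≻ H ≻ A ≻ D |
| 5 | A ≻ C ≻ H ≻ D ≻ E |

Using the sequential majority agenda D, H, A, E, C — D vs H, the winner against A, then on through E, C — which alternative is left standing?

C

Round 1: D vs H — 0–13, H advances.
Round 2: H vs A — 8–5, H advances.
Round 3: H vs E — 9–4, H advances.
Round 4: H vs C — 4–9, C advances.
C survives the agenda.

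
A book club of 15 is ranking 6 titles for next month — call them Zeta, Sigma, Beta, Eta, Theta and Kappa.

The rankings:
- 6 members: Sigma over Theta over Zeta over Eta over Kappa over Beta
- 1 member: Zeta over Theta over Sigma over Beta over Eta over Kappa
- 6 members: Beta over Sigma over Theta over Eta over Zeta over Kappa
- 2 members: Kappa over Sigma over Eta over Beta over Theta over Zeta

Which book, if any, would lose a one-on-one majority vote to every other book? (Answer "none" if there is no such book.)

Pairwise majorities:
Zeta vs Sigma: Sigma wins 14–1.
Zeta vs Beta: Beta, 8–7.
Zeta vs Eta: 7 to 8, Eta.
Zeta vs Theta: Theta wins 14–1.
Zeta–Kappa: Zeta 13–2.
Sigma vs Beta: Sigma is ranked higher on 6+1+2 = 9 ballots, Beta on 6. Sigma wins 9–6.
Sigma vs Eta: Sigma wins 15–0.
Sigma vs Theta: Sigma wins 14–1.
Sigma vs Kappa: Sigma wins 13–2.
Beta–Eta: Eta 8–7.
Beta vs Theta: Beta wins 8–7.
Beta–Kappa: Kappa 8–7.
Eta vs Theta: Theta wins 13–2.
Eta vs Kappa: Eta, 13–2.
Theta vs Kappa: 13 to 2, Theta.
Each book has at least one pairwise win (Zeta beats Kappa; Sigma beats Zeta; Beta beats Zeta; Eta beats Zeta; Theta beats Zeta; Kappa beats Beta) — no Condorcet loser.

none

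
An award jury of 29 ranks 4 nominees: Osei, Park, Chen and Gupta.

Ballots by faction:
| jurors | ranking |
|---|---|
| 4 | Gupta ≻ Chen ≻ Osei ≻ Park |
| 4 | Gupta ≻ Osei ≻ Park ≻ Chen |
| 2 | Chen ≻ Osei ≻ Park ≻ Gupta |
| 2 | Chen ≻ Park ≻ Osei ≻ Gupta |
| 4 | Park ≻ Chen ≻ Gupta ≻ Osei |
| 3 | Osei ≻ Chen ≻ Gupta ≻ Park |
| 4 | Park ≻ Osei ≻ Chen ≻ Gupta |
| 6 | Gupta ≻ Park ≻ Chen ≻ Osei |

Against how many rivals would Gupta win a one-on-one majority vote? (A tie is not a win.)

2

Gupta against each rival (29 jurors):
Gupta vs Osei: Gupta wins 18–11.
Gupta vs Park: 17 to 12, Gupta.
Gupta vs Chen: Chen wins 15–14.
Gupta beats Osei, Park; loses to Chen — 2 pairwise wins.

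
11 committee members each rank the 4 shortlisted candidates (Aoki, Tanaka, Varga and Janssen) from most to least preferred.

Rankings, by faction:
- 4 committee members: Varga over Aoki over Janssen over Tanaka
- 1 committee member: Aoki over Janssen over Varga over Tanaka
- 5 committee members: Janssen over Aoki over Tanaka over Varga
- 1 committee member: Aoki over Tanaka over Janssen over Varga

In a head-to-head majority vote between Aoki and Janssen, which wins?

Aoki

Ballots ranking Aoki above Janssen: 4 + 1 + 1 = 6.
Ballots ranking Janssen above Aoki: 11 − 6 = 5.
Aoki wins the head-to-head 6–5.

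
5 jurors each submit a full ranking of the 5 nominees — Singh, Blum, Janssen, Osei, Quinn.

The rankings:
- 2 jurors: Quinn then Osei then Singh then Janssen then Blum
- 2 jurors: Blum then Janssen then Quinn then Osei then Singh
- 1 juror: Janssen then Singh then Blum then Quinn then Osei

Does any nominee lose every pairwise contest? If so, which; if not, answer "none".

Head-to-head results (5 jurors):
Singh vs Blum: Singh wins 3–2.
Singh vs Janssen: Singh is ranked higher on 2 ballots, Janssen on 3. Janssen wins 3–2.
Singh–Osei: Osei 4–1.
Singh vs Quinn: Singh is ranked higher on 1 ballot, Quinn on 4. Quinn wins 4–1.
Blum vs Janssen: Janssen wins 3–2.
Blum vs Osei: 3 to 2, Blum.
Blum vs Quinn: 2+1 = 3 for Blum, 2 for Quinn — Blum by 3–2.
Janssen vs Osei: Janssen is ranked higher on 2+1 = 3 ballots, Osei on 2. Janssen wins 3–2.
Janssen vs Quinn: Janssen, 3–2.
Osei vs Quinn: 0 to 5, Quinn.
No nominee is winless: Singh beats Blum; Blum beats Osei; Janssen beats Singh; Osei beats Singh; Quinn beats Singh. There is no Condorcet loser.

none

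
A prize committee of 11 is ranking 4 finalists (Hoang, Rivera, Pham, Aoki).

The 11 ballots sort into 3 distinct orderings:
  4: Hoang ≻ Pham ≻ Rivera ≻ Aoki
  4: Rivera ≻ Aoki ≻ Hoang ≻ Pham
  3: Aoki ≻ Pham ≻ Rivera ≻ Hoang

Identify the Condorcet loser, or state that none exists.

none

Head-to-head results (11 jurors):
Hoang vs Rivera: Rivera, 7–4.
Hoang vs Pham: Hoang is ranked higher on 4+4 = 8 ballots, Pham on 3. Hoang wins 8–3.
Hoang vs Aoki: Aoki, 7–4.
Rivera vs Pham: 4 for Rivera, 7 for Pham — Pham by 7–4.
Rivera vs Aoki: Rivera, 8–3.
Pham vs Aoki: 4 to 7, Aoki.
Every nominee wins at least one matchup (Hoang beats Pham; Rivera beats Hoang; Pham beats Rivera; Aoki beats Hoang), so there is no Condorcet loser.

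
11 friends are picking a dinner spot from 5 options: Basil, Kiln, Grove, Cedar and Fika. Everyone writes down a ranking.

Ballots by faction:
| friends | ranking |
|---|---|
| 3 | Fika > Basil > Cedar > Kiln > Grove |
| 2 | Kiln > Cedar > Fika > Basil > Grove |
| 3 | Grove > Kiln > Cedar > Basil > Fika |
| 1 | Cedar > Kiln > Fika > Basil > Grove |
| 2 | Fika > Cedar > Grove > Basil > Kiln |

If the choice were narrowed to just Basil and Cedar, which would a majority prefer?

Ballots ranking Basil above Cedar: 3.
Ballots ranking Cedar above Basil: 11 − 3 = 8.
Cedar wins the head-to-head 8–3.

Cedar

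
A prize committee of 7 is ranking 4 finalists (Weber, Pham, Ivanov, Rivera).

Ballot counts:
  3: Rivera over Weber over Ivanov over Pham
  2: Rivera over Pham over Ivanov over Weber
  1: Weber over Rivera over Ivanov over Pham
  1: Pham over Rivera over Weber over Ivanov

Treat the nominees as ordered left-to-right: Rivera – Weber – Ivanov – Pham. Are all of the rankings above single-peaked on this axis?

no

Axis positions: Rivera=1, Weber=2, Ivanov=3, Pham=4.
Faction 1 (peak Rivera at position 1): ranking walks positions 1-2-3-4, expanding outward from the peak — single-peaked.
Faction 2: ranking walks positions 1-4-3-2; Pham is ranked above Weber even though Weber lies between Pham and the peak Rivera on the axis — preferences dip and rise again. Not single-peaked.
Faction 3 (peak Weber at position 2): ranking walks positions 2-1-3-4, expanding outward from the peak — single-peaked.
Faction 4: ranking walks positions 4-1-2-3; Rivera is ranked above Ivanov even though Ivanov lies between Rivera and the peak Pham on the axis — preferences dip and rise again. Not single-peaked.
Faction 2 violates single-peakedness, so the profile is not single-peaked on this axis.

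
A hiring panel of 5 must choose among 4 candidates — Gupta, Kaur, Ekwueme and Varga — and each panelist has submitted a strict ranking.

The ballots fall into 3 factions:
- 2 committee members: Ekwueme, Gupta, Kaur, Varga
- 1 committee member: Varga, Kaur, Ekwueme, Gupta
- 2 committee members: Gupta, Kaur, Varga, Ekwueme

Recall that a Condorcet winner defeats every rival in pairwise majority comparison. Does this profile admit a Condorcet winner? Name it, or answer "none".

none

Check each pair by majority over 5 ballots:
Gupta vs Kaur: 2+2 = 4 for Gupta, 1 for Kaur — Gupta by 4–1.
Gupta vs Ekwueme: Gupta preferred on 2 ballots; Ekwueme wins 3–2.
Gupta vs Varga: 4 to 1, Gupta.
Kaur vs Ekwueme: Kaur preferred on 1+2 = 3 ballots; Kaur wins 3–2.
Kaur vs Varga: Kaur is ranked higher on 2+2 = 4 ballots, Varga on 1. Kaur wins 4–1.
Ekwueme vs Varga: Ekwueme is ranked higher on 2 ballots, Varga on 3. Varga wins 3–2.
Every candidate loses at least once (Gupta loses to Ekwueme; Kaur loses to Gupta; Ekwueme loses to Kaur; Varga loses to Gupta). The majority relation contains the cycle Gupta beats Kaur beats Ekwueme beats Gupta, so there is no Condorcet winner.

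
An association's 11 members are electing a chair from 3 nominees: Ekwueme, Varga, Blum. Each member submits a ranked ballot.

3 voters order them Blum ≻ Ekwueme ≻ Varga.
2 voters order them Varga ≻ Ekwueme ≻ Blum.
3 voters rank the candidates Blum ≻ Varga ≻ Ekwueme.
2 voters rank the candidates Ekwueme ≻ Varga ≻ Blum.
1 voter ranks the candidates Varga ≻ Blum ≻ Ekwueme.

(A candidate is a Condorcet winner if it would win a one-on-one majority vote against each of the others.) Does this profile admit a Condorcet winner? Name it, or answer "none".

Blum

Pairwise majorities:
Ekwueme vs Varga: Ekwueme is ranked higher on 3+2 = 5 ballots, Varga on 6. Varga wins 6–5.
Ekwueme vs Blum: 4 to 7, Blum.
Varga vs Blum: 5 to 6, Blum.
Only Blum has no losses; Blum is the Condorcet winner.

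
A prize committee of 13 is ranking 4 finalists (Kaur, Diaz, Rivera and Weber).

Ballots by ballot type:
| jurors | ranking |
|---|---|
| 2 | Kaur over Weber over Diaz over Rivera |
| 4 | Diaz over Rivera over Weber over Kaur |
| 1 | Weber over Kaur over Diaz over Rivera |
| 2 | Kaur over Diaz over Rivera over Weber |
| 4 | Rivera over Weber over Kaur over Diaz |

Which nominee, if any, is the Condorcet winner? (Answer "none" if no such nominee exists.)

none

Pairwise majorities:
Kaur–Diaz: Kaur 9–4.
Kaur vs Rivera: Rivera wins 8–5.
Kaur vs Weber: Weber wins 9–4.
Diaz vs Rivera: Diaz wins 9–4.
Diaz vs Weber: Weber wins 7–6.
Rivera vs Weber: Rivera, 10–3.
Each nominee drops at least one matchup (Kaur loses to Rivera; Diaz loses to Kaur; Rivera loses to Diaz; Weber loses to Rivera); the cycle Kaur → Diaz → Rivera → Kaur rules out a Condorcet winner.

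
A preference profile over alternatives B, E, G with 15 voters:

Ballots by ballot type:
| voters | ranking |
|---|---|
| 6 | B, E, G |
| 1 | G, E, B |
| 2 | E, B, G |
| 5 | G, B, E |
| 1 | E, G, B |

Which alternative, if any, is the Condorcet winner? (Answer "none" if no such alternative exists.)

Check each pair by majority over 15 ballots:
B vs E: 11 to 4, B.
B vs G: B preferred on 6+2 = 8 ballots; B wins 8–7.
E vs G: 9 to 6, E.
Only B has no losses; B is the Condorcet winner.

B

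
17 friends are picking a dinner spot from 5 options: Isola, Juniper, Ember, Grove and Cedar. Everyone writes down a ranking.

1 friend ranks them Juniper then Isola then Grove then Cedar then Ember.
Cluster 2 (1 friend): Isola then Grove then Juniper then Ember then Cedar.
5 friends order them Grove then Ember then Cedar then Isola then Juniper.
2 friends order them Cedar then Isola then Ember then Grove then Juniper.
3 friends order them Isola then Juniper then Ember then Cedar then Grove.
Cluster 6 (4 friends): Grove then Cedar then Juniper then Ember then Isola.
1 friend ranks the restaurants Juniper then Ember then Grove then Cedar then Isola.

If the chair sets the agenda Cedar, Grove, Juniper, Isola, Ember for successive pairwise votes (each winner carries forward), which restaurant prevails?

Round 1: Cedar vs Grove — 5–12, Grove advances.
Round 2: Grove vs Juniper — 12–5, Grove advances.
Round 3: Grove vs Isola — 10–7, Grove advances.
Round 4: Grove vs Ember — 11–6, Grove advances.
Grove survives the agenda.

Grove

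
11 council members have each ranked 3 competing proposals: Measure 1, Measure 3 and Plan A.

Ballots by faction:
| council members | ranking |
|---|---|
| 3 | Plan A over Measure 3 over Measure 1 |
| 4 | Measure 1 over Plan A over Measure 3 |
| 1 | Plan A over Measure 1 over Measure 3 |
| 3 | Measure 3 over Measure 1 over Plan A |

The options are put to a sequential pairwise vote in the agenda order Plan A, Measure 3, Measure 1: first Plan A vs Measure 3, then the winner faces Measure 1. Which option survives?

Round 1: Plan A vs Measure 3 — 8–3, Plan A advances.
Round 2: Plan A vs Measure 1 — 4–7, Measure 1 advances.
Measure 1 survives the agenda.

Measure 1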